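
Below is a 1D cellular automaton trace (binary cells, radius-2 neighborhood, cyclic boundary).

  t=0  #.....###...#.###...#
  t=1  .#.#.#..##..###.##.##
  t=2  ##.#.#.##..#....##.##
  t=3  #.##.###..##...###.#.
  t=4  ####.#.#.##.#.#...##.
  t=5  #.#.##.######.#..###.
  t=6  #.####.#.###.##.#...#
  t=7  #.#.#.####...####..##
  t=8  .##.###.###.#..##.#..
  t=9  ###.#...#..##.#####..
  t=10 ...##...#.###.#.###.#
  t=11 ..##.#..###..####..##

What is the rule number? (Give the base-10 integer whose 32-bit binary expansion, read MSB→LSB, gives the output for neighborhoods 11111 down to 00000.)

  [31] ##### => #  t=5,i=9
  [30] ####. => #  t=2,i=0
  [29] ###.# => .  t=1,i=14
  [28] ###.. => #  t=0,i=8
  [27] ##.## => .  t=1,i=15
  [26] ##.#. => #  t=1,i=0
  [25] ##..# => .  t=1,i=10
  [24] ##... => #  t=0,i=1
  [23] #.### => #  t=0,i=14
  [22] #.##. => #  t=1,i=16
  [21] #.#.# => #  t=1,i=1
  [20] #.#.. => #  t=1,i=5
  [19] #..## => #  t=1,i=7
  [18] #..#. => #  t=2,i=10
  [17] #...# => .  t=0,i=10
  [16] #.... => .  t=0,i=2
  [15] .#### => .  t=2,i=20
  [14] .###. => .  t=0,i=7
  [13] .##.# => #  t=1,i=17
  [12] .##.. => .  t=0,i=0
  [11] .#.## => #  t=0,i=13
  [10] .#.#. => .  t=1,i=2
  [9] .#..# => .  t=1,i=6
  [8] .#... => .  t=2,i=12
  [7] ..### => .  t=0,i=6
  [6] ..##. => #  t=0,i=20
  [5] ..#.# => #  t=0,i=12
  [4] ..#.. => #  t=2,i=11
  [3] ...## => #  t=0,i=5
  [2] ...#. => .  t=0,i=11
  [1] ....# => .  t=0,i=4
  [0] ..... => #  t=0,i=3
  bits 11010101111111000010100001111001 = 3590072441

3590072441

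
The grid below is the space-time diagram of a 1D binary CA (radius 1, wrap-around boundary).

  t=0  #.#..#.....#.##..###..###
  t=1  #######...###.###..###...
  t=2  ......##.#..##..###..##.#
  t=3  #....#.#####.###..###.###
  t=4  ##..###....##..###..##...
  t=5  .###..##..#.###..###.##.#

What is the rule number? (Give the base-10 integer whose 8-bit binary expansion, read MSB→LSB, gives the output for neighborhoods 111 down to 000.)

118

  nb ###: next=.  (t=0,i=18, bit7=0)
  nb ##.: next=#  (t=0,i=0, bit6=1)
  nb #.#: next=#  (t=0,i=1, bit5=1)
  nb #..: next=#  (t=0,i=3, bit4=1)
  nb .##: next=.  (t=0,i=13, bit3=0)
  nb .#.: next=#  (t=0,i=2, bit2=1)
  nb ..#: next=#  (t=0,i=4, bit1=1)
  nb ...: next=.  (t=0,i=7, bit0=0)
  bits 01110110 = 118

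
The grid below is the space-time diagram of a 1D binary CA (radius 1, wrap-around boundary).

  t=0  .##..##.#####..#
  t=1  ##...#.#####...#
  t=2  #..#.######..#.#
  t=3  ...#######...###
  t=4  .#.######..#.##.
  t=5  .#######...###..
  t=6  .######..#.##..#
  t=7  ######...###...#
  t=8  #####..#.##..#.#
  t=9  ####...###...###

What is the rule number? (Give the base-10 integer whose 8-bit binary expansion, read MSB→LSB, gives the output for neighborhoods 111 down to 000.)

173

  nb ###: next=#  (t=0,i=9, bit7=1)
  nb ##.: next=.  (t=0,i=2, bit6=0)
  nb #.#: next=#  (t=0,i=0, bit5=1)
  nb #..: next=.  (t=0,i=3, bit4=0)
  nb .##: next=#  (t=0,i=1, bit3=1)
  nb .#.: next=#  (t=0,i=15, bit2=1)
  nb ..#: next=.  (t=0,i=4, bit1=0)
  nb ...: next=#  (t=1,i=3, bit0=1)
  bits 10101101 = 173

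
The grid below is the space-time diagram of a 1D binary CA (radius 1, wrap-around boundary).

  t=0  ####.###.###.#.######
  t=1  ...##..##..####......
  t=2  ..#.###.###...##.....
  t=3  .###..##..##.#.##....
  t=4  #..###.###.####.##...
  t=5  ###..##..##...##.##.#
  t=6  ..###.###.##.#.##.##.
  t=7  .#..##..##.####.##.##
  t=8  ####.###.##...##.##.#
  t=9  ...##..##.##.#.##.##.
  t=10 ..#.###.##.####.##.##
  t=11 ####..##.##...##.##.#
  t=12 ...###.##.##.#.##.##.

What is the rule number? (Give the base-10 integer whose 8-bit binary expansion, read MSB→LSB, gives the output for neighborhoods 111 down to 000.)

118

  ### -> .   bit 7 = 0  t=0,i=0
  ##. -> #   bit 6 = 1  t=0,i=3
  #.# -> #   bit 5 = 1  t=0,i=4
  #.. -> #   bit 4 = 1  t=1,i=5
  .## -> .   bit 3 = 0  t=0,i=5
  .#. -> #   bit 2 = 1  t=0,i=13
  ..# -> #   bit 1 = 1  t=1,i=2
  ... -> .   bit 0 = 0  t=1,i=0
  bits 01110110 = 118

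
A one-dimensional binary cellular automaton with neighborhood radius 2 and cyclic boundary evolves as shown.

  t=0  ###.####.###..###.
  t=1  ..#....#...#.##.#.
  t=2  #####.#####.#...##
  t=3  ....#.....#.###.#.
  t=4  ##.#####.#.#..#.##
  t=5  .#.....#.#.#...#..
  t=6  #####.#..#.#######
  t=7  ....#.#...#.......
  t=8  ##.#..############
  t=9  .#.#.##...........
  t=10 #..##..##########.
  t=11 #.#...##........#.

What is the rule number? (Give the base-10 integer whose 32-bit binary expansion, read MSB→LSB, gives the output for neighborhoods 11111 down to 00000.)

825952661

  ##### -> .   bit 31 = 0  t=2,i=0
  ####. -> .   bit 30 = 0  t=0,i=6
  ###.# -> #   bit 29 = 1  t=0,i=2
  ###.. -> #   bit 28 = 1  t=0,i=11
  ##.## -> .   bit 27 = 0  t=0,i=3
  ##.#. -> .   bit 26 = 0  t=1,i=15
  ##..# -> .   bit 25 = 0  t=0,i=12
  ##... -> #   bit 24 = 1  t=9,i=7
  #.### -> .   bit 23 = 0  t=0,i=0
  #.##. -> .   bit 22 = 0  t=1,i=13
  #.#.# -> #   bit 21 = 1  t=4,i=9
  #.#.. -> #   bit 20 = 1  t=1,i=16
  #..## -> #   bit 19 = 1  t=0,i=13
  #..#. -> .   bit 18 = 0  t=4,i=13
  #...# -> #   bit 17 = 1  t=1,i=0
  #.... -> #   bit 16 = 1  t=1,i=4
  .#### -> .   bit 15 = 0  t=0,i=5
  .###. -> .   bit 14 = 0  t=0,i=1
  .##.# -> .   bit 13 = 0  t=1,i=14
  .##.. -> .   bit 12 = 0  t=9,i=6
  .#.## -> #   bit 11 = 1  t=1,i=12
  .#.#. -> .   bit 10 = 0  t=4,i=10
  .#..# -> .   bit 9 = 0  t=4,i=12
  .#... -> #   bit 8 = 1  t=1,i=3
  ..### -> #   bit 7 = 1  t=0,i=14
  ..##. -> .   bit 6 = 0  t=10,i=3
  ..#.# -> .   bit 5 = 0  t=1,i=11
  ..#.. -> #   bit 4 = 1  t=1,i=2
  ...## -> .   bit 3 = 0  t=2,i=15
  ...#. -> #   bit 2 = 1  t=1,i=1
  ....# -> .   bit 1 = 0  t=1,i=5
  ..... -> #   bit 0 = 1  t=3,i=1
  bits 00110001001110110000100110010101 = 825952661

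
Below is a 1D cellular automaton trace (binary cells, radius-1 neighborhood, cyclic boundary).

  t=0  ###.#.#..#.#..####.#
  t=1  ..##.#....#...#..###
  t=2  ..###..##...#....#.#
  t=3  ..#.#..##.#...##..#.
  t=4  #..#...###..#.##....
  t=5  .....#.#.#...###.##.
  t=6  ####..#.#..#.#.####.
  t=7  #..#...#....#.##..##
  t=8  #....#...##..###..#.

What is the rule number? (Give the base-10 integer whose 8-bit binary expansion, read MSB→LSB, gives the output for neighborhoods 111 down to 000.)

  ### -> .   bit 7 = 0  t=0,i=0
  ##. -> #   bit 6 = 1  t=0,i=2
  #.# -> #   bit 5 = 1  t=0,i=3
  #.. -> .   bit 4 = 0  t=0,i=7
  .## -> #   bit 3 = 1  t=0,i=14
  .#. -> .   bit 2 = 0  t=0,i=4
  ..# -> .   bit 1 = 0  t=0,i=8
  ... -> #   bit 0 = 1  t=1,i=7
  bits 01101001 = 105

105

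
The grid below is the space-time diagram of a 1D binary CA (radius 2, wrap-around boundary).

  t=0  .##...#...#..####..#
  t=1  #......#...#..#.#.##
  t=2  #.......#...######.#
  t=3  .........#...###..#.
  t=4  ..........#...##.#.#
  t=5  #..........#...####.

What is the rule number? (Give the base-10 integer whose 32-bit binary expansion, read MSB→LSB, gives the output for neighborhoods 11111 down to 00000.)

2619666208

  [31] ##### => #  t=2,i=14
  [30] ####. => .  t=0,i=15
  [29] ###.# => .  t=2,i=17
  [28] ###.. => #  t=0,i=16
  [27] ##.## => #  t=2,i=18
  [26] ##.#. => #  t=4,i=16
  [25] ##..# => .  t=0,i=17
  [24] ##... => .  t=0,i=3
  [23] #.### => .  t=1,i=18
  [22] #.##. => .  t=0,i=1
  [21] #.#.# => #  t=1,i=16
  [20] #.#.. => .  t=4,i=19
  [19] #..## => .  t=0,i=12
  [18] #..#. => #  t=0,i=18
  [17] #...# => .  t=0,i=4
  [16] #.... => .  t=1,i=2
  [15] .#### => #  t=0,i=14
  [14] .###. => #  t=1,i=19
  [13] .##.# => #  t=4,i=15
  [12] .##.. => .  t=0,i=2
  [11] .#.## => #  t=0,i=0
  [10] .#.#. => #  t=1,i=15
  [9] .#..# => #  t=0,i=11
  [8] .#... => #  t=0,i=7
  [7] ..### => .  t=0,i=13
  [6] ..##. => .  t=4,i=14
  [5] ..#.# => #  t=0,i=19
  [4] ..#.. => .  t=0,i=6
  [3] ...## => .  t=2,i=11
  [2] ...#. => .  t=0,i=5
  [1] ....# => .  t=1,i=5
  [0] ..... => .  t=1,i=3
  bits 10011100001001001110111100100000 = 2619666208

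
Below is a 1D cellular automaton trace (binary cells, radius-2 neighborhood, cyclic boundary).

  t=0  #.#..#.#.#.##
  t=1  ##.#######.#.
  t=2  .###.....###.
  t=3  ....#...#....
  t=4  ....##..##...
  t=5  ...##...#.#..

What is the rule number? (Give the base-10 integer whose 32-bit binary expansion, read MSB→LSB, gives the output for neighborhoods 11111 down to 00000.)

765732728

  nb #####: next=.  (t=1,i=5, bit31=0)
  nb ####.: next=.  (t=1,i=8, bit30=0)
  nb ###.#: next=#  (t=0,i=0, bit29=1)
  nb ###..: next=.  (t=2,i=3, bit28=0)
  nb ##.##: next=#  (t=1,i=2, bit27=1)
  nb ##.#.: next=#  (t=0,i=1, bit26=1)
  nb ##..#: next=.  (t=2,i=12, bit25=0)
  nb ##...: next=#  (t=2,i=4, bit24=1)
  nb #.###: next=#  (t=0,i=11, bit23=1)
  nb #.##.: next=.  (t=1,i=0, bit22=0)
  nb #.#.#: next=#  (t=0,i=7, bit21=1)
  nb #.#..: next=.  (t=0,i=2, bit20=0)
  nb #..##: next=.  (t=2,i=0, bit19=0)
  nb #..#.: next=#  (t=0,i=4, bit18=1)
  nb #...#: next=.  (t=3,i=6, bit17=0)
  nb #....: next=.  (t=2,i=5, bit16=0)
  nb .####: next=.  (t=1,i=4, bit15=0)
  nb .###.: next=.  (t=0,i=12, bit14=0)
  nb .##.#: next=#  (t=1,i=1, bit13=1)
  nb .##..: next=.  (t=4,i=5, bit12=0)
  nb .#.##: next=.  (t=0,i=10, bit11=0)
  nb .#.#.: next=#  (t=0,i=6, bit10=1)
  nb .#..#: next=#  (t=0,i=3, bit9=1)
  nb .#...: next=#  (t=3,i=5, bit8=1)
  nb ..###: next=.  (t=2,i=1, bit7=0)
  nb ..##.: next=#  (t=4,i=4, bit6=1)
  nb ..#.#: next=#  (t=0,i=5, bit5=1)
  nb ..#..: next=#  (t=3,i=4, bit4=1)
  nb ...##: next=#  (t=2,i=8, bit3=1)
  nb ...#.: next=.  (t=3,i=3, bit2=0)
  nb ....#: next=.  (t=2,i=7, bit1=0)
  nb .....: next=.  (t=2,i=6, bit0=0)
  bits 00101101101001000010011101111000 = 765732728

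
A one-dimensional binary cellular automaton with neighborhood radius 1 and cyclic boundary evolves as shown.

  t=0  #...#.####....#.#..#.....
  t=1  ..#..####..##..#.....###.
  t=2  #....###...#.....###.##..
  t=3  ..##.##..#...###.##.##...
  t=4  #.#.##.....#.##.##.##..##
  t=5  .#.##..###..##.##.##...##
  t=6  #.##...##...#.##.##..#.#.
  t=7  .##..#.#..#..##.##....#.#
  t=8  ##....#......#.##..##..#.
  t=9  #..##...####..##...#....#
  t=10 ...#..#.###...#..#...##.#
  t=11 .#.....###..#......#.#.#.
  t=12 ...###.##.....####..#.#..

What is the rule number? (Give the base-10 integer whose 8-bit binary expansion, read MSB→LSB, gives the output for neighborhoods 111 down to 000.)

  [7] ### => #  t=0,i=7
  [6] ##. => .  t=0,i=9
  [5] #.# => #  t=0,i=5
  [4] #.. => .  t=0,i=1
  [3] .## => #  t=0,i=6
  [2] .#. => .  t=0,i=0
  [1] ..# => .  t=0,i=3
  [0] ... => #  t=0,i=2
  bits 10101001 = 169

169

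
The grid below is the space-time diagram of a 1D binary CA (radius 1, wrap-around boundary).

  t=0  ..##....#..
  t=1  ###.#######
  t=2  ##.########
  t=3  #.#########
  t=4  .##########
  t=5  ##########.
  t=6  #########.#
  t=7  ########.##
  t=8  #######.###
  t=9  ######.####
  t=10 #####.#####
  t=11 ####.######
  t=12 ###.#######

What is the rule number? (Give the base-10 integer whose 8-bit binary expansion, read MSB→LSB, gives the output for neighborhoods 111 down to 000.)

  ###|#  b7=1 t=1,i=0
  ##.|.  b6=0 t=0,i=3
  #.#|#  b5=1 t=1,i=3
  #..|#  b4=1 t=0,i=4
  .##|#  b3=1 t=0,i=2
  .#.|#  b2=1 t=0,i=8
  ..#|#  b1=1 t=0,i=1
  ...|#  b0=1 t=0,i=0
  bits 10111111 = 191

191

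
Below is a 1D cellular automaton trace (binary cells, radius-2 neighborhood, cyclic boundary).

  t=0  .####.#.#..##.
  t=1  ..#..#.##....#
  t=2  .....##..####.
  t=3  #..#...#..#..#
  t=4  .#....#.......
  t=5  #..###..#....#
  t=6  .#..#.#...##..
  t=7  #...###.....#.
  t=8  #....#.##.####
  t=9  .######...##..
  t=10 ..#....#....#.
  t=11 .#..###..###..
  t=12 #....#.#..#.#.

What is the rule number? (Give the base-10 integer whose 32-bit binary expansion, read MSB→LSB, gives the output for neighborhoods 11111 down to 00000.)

126995494

  [31] ##### => .  t=8,i=12
  [30] ####. => .  t=0,i=3
  [29] ###.# => .  t=0,i=4
  [28] ###.. => .  t=2,i=12
  [27] ##.## => .  t=8,i=9
  [26] ##.#. => #  t=0,i=5
  [25] ##..# => #  t=0,i=13
  [24] ##... => #  t=1,i=9
  [23] #.### => #  t=8,i=10
  [22] #.##. => .  t=1,i=7
  [21] #.#.# => .  t=0,i=6
  [20] #.#.. => #  t=0,i=8
  [19] #..## => .  t=0,i=0
  [18] #..#. => .  t=1,i=1
  [17] #...# => .  t=3,i=5
  [16] #.... => #  t=1,i=10
  [15] .#### => #  t=0,i=2
  [14] .###. => #  t=5,i=4
  [13] .##.# => .  t=8,i=8
  [12] .##.. => .  t=0,i=12
  [11] .#.## => #  t=1,i=6
  [10] .#.#. => #  t=0,i=7
  [9] .#..# => .  t=0,i=9
  [8] .#... => .  t=3,i=4
  [7] ..### => .  t=0,i=1
  [6] ..##. => .  t=0,i=11
  [5] ..#.# => #  t=1,i=5
  [4] ..#.. => .  t=1,i=2
  [3] ...## => .  t=2,i=4
  [2] ...#. => #  t=1,i=12
  [1] ....# => #  t=1,i=11
  [0] ..... => .  t=2,i=1
  bits 00000111100100011100110000100110 = 126995494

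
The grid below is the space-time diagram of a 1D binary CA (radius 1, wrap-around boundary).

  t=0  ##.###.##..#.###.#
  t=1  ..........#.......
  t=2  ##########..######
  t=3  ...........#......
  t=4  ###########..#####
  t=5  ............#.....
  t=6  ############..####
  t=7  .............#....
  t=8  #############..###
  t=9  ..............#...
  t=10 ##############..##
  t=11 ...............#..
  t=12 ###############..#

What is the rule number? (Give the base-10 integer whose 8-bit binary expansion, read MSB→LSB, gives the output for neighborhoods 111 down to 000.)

  [7] ### => .  t=0,i=0
  [6] ##. => .  t=0,i=1
  [5] #.# => .  t=0,i=2
  [4] #.. => .  t=0,i=9
  [3] .## => .  t=0,i=3
  [2] .#. => .  t=0,i=11
  [1] ..# => #  t=0,i=10
  [0] ... => #  t=1,i=0
  bits 00000011 = 3

3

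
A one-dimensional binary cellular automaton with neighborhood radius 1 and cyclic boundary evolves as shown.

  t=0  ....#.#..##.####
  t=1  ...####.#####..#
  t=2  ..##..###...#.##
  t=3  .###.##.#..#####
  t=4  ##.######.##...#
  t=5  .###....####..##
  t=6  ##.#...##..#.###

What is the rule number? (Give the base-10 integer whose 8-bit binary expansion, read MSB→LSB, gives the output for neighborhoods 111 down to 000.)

110

  ### -> .   bit 7 = 0  t=0,i=13
  ##. -> #   bit 6 = 1  t=0,i=10
  #.# -> #   bit 5 = 1  t=0,i=5
  #.. -> .   bit 4 = 0  t=0,i=0
  .## -> #   bit 3 = 1  t=0,i=9
  .#. -> #   bit 2 = 1  t=0,i=4
  ..# -> #   bit 1 = 1  t=0,i=3
  ... -> .   bit 0 = 0  t=0,i=1
  bits 01101110 = 110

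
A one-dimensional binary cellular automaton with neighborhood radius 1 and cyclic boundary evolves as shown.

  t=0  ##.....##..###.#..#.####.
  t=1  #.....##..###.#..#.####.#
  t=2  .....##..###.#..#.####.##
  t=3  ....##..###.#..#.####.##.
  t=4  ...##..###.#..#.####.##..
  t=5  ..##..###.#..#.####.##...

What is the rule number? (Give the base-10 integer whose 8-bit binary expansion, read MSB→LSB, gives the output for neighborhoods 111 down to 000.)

170

  ### -> #   bit 7 = 1  t=0,i=12
  ##. -> .   bit 6 = 0  t=0,i=1
  #.# -> #   bit 5 = 1  t=0,i=14
  #.. -> .   bit 4 = 0  t=0,i=2
  .## -> #   bit 3 = 1  t=0,i=0
  .#. -> .   bit 2 = 0  t=0,i=15
  ..# -> #   bit 1 = 1  t=0,i=6
  ... -> .   bit 0 = 0  t=0,i=3
  bits 10101010 = 170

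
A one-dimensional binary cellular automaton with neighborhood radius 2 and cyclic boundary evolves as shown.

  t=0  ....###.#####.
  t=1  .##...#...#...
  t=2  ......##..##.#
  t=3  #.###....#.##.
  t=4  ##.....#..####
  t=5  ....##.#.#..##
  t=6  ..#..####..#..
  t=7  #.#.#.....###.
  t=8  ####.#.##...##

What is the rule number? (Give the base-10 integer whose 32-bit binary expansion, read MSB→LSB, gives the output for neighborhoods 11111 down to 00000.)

  #####|#  b31=1 t=0,i=10
  ####.|.  b30=0 t=0,i=11
  ###.#|#  b29=1 t=0,i=6
  ###..|.  b28=0 t=0,i=12
  ##.##|.  b27=0 t=0,i=7
  ##.#.|#  b26=1 t=2,i=12
  ##..#|.  b25=0 t=2,i=8
  ##...|.  b24=0 t=0,i=13
  #.###|.  b23=0 t=0,i=8
  #.##.|#  b22=1 t=3,i=11
  #.#.#|#  b21=1 t=3,i=0
  #.#..|.  b20=0 t=2,i=13
  #..##|#  b19=1 t=2,i=9
  #..#.|#  b18=1 t=6,i=10
  #...#|.  b17=0 t=1,i=4
  #....|.  b16=0 t=0,i=0
  .####|.  b15=0 t=0,i=9
  .###.|.  b14=0 t=0,i=5
  .##.#|#  b13=1 t=2,i=11
  .##..|.  b12=0 t=1,i=2
  .#.##|#  b11=1 t=3,i=1
  .#.#.|#  b10=1 t=5,i=8
  .#..#|.  b9=0 t=4,i=8
  .#...|#  b8=1 t=1,i=7
  ..###|.  b7=0 t=0,i=4
  ..##.|.  b6=0 t=1,i=1
  ..#.#|.  b5=0 t=3,i=9
  ..#..|#  b4=1 t=1,i=6
  ...##|.  b3=0 t=0,i=3
  ...#.|.  b2=0 t=1,i=5
  ....#|#  b1=1 t=0,i=2
  .....|#  b0=1 t=0,i=1
  bits 10100100011011000010110100010011 = 2758552851

2758552851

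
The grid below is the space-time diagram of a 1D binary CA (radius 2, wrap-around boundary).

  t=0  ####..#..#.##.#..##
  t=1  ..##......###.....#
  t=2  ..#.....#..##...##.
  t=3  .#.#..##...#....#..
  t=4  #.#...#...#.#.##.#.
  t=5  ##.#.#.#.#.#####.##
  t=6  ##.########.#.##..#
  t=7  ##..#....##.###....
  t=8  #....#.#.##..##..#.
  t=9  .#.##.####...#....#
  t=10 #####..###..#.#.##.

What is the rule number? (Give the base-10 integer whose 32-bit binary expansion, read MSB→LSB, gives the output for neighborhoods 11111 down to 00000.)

1885400390

  #####|.  b31=0 t=0,i=0
  ####.|#  b30=1 t=0,i=2
  ###.#|#  b29=1 t=5,i=1
  ###..|#  b28=1 t=0,i=3
  ##.##|.  b27=0 t=5,i=16
  ##.#.|.  b26=0 t=0,i=13
  ##..#|.  b25=0 t=0,i=4
  ##...|.  b24=0 t=1,i=4
  #.###|.  b23=0 t=5,i=11
  #.##.|#  b22=1 t=0,i=11
  #.#.#|#  b21=1 t=4,i=0
  #.#..|.  b20=0 t=0,i=14
  #..##|.  b19=0 t=0,i=16
  #..#.|.  b18=0 t=0,i=5
  #...#|.  b17=0 t=2,i=0
  #....|.  b16=0 t=1,i=5
  .####|#  b15=1 t=0,i=18
  .###.|#  b14=1 t=1,i=11
  .##.#|#  b13=1 t=0,i=12
  .##..|.  b12=0 t=1,i=3
  .#.##|#  b11=1 t=0,i=10
  .#.#.|#  b10=1 t=3,i=2
  .#..#|.  b9=0 t=0,i=7
  .#...|#  b8=1 t=2,i=3
  ..###|.  b7=0 t=0,i=17
  ..##.|#  b6=1 t=1,i=2
  ..#.#|.  b5=0 t=0,i=9
  ..#..|.  b4=0 t=0,i=6
  ...##|.  b3=0 t=1,i=9
  ...#.|#  b2=1 t=1,i=17
  ....#|#  b1=1 t=1,i=8
  .....|.  b0=0 t=1,i=6
  bits 01110000011000001110110101000110 = 1885400390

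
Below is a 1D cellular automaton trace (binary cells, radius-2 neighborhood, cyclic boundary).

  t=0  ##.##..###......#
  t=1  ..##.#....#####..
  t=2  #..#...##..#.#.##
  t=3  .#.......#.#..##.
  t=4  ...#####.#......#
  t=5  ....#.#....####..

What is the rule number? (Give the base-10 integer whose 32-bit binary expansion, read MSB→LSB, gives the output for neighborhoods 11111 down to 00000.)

1270982691

  ##### -> .   bit 31 = 0  t=1,i=12
  ####. -> #   bit 30 = 1  t=1,i=13
  ###.# -> .   bit 29 = 0  t=0,i=1
  ###.. -> .   bit 28 = 0  t=0,i=9
  ##.## -> #   bit 27 = 1  t=0,i=2
  ##.#. -> .   bit 26 = 0  t=1,i=4
  ##..# -> #   bit 25 = 1  t=0,i=5
  ##... -> #   bit 24 = 1  t=0,i=10
  #.### -> #   bit 23 = 1  t=2,i=15
  #.##. -> #   bit 22 = 1  t=0,i=3
  #.#.# -> .   bit 21 = 0  t=2,i=13
  #.#.. -> .   bit 20 = 0  t=1,i=5
  #..## -> .   bit 19 = 0  t=0,i=6
  #..#. -> .   bit 18 = 0  t=2,i=2
  #...# -> .   bit 17 = 0  t=2,i=5
  #.... -> #   bit 16 = 1  t=0,i=11
  .#### -> #   bit 15 = 1  t=1,i=11
  .###. -> .   bit 14 = 0  t=0,i=0
  .##.# -> #   bit 13 = 1  t=1,i=3
  .##.. -> .   bit 12 = 0  t=0,i=4
  .#.## -> #   bit 11 = 1  t=2,i=14
  .#.#. -> .   bit 10 = 0  t=2,i=12
  .#..# -> .   bit 9 = 0  t=3,i=12
  .#... -> .   bit 8 = 0  t=1,i=6
  ..### -> .   bit 7 = 0  t=0,i=7
  ..##. -> .   bit 6 = 0  t=1,i=2
  ..#.# -> #   bit 5 = 1  t=2,i=11
  ..#.. -> .   bit 4 = 0  t=2,i=3
  ...## -> .   bit 3 = 0  t=0,i=15
  ...#. -> .   bit 2 = 0  t=3,i=8
  ....# -> #   bit 1 = 1  t=0,i=14
  ..... -> #   bit 0 = 1  t=0,i=12
  bits 01001011110000011010100000100011 = 1270982691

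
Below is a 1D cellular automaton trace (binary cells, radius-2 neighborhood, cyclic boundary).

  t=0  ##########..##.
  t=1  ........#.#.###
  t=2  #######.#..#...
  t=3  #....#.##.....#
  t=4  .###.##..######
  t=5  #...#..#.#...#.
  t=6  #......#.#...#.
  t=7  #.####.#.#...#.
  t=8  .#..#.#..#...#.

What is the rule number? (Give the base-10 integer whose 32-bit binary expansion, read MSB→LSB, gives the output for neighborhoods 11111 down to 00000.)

1326524651

  [31] ##### => .  t=0,i=2
  [30] ####. => #  t=0,i=8
  [29] ###.# => .  t=2,i=6
  [28] ###.. => .  t=0,i=9
  [27] ##.## => #  t=0,i=14
  [26] ##.#. => #  t=2,i=7
  [25] ##..# => #  t=0,i=10
  [24] ##... => #  t=1,i=0
  [23] #.### => .  t=0,i=0
  [22] #.##. => .  t=3,i=7
  [21] #.#.# => .  t=1,i=10
  [20] #.#.. => #  t=2,i=8
  [19] #..## => .  t=0,i=11
  [18] #..#. => .  t=2,i=10
  [17] #...# => .  t=2,i=13
  [16] #.... => #  t=1,i=1
  [15] .#### => .  t=0,i=1
  [14] .###. => .  t=1,i=13
  [13] .##.# => #  t=0,i=13
  [12] .##.. => .  t=3,i=0
  [11] .#.## => #  t=1,i=11
  [10] .#.#. => .  t=1,i=9
  [9] .#..# => .  t=2,i=9
  [8] .#... => .  t=2,i=12
  [7] ..### => #  t=2,i=0
  [6] ..##. => #  t=0,i=12
  [5] ..#.# => #  t=1,i=8
  [4] ..#.. => .  t=2,i=11
  [3] ...## => #  t=2,i=14
  [2] ...#. => .  t=1,i=7
  [1] ....# => #  t=1,i=6
  [0] ..... => #  t=1,i=2
  bits 01001111000100010010100011101011 = 1326524651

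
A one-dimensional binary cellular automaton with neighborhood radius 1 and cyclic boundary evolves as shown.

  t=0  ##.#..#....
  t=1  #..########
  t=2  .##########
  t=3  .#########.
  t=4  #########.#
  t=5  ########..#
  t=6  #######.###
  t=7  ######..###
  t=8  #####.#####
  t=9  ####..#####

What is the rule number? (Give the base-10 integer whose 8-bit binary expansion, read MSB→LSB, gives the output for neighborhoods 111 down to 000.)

159

  ###|#  b7=1 t=1,i=4
  ##.|.  b6=0 t=0,i=1
  #.#|.  b5=0 t=0,i=2
  #..|#  b4=1 t=0,i=4
  .##|#  b3=1 t=0,i=0
  .#.|#  b2=1 t=0,i=3
  ..#|#  b1=1 t=0,i=5
  ...|#  b0=1 t=0,i=8
  bits 10011111 = 159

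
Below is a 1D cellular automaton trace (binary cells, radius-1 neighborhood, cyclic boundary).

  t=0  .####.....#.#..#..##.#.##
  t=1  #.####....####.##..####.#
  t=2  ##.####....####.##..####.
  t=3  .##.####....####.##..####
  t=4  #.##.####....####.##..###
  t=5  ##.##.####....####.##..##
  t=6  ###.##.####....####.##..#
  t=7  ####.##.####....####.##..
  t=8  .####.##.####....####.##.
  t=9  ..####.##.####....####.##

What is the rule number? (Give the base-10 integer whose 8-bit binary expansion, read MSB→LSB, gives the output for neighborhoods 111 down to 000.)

  [7] ### => #  t=0,i=2
  [6] ##. => #  t=0,i=4
  [5] #.# => #  t=0,i=0
  [4] #.. => #  t=0,i=5
  [3] .## => .  t=0,i=1
  [2] .#. => #  t=0,i=10
  [1] ..# => .  t=0,i=9
  [0] ... => .  t=0,i=6
  bits 11110100 = 244

244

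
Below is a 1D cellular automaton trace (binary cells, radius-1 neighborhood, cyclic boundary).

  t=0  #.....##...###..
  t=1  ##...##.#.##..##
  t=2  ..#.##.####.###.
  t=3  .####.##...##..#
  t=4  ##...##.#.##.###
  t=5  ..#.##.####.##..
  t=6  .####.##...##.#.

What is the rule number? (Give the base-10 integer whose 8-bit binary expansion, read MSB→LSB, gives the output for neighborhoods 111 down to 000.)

62

  ### -> .   bit 7 = 0  t=0,i=12
  ##. -> .   bit 6 = 0  t=0,i=7
  #.# -> #   bit 5 = 1  t=1,i=7
  #.. -> #   bit 4 = 1  t=0,i=1
  .## -> #   bit 3 = 1  t=0,i=6
  .#. -> #   bit 2 = 1  t=0,i=0
  ..# -> #   bit 1 = 1  t=0,i=5
  ... -> .   bit 0 = 0  t=0,i=2
  bits 00111110 = 62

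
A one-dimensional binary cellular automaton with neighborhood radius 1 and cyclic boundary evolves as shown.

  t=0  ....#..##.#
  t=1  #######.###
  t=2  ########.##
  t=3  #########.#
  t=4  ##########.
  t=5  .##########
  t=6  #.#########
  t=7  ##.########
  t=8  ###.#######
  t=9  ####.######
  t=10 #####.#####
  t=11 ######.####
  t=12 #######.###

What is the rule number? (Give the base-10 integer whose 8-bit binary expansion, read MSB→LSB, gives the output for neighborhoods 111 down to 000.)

247

  ### -> #   bit 7 = 1  t=1,i=0
  ##. -> #   bit 6 = 1  t=0,i=8
  #.# -> #   bit 5 = 1  t=0,i=9
  #.. -> #   bit 4 = 1  t=0,i=0
  .## -> .   bit 3 = 0  t=0,i=7
  .#. -> #   bit 2 = 1  t=0,i=4
  ..# -> #   bit 1 = 1  t=0,i=3
  ... -> #   bit 0 = 1  t=0,i=1
  bits 11110111 = 247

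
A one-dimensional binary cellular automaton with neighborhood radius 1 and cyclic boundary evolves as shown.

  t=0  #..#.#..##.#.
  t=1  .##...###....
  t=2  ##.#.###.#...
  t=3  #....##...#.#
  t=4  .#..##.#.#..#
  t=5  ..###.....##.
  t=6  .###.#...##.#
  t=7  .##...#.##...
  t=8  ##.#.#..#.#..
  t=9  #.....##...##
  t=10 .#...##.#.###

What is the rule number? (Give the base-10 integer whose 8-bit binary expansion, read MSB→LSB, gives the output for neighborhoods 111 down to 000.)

  ###|#  b7=1 t=1,i=7
  ##.|.  b6=0 t=0,i=9
  #.#|.  b5=0 t=0,i=4
  #..|#  b4=1 t=0,i=1
  .##|#  b3=1 t=0,i=8
  .#.|.  b2=0 t=0,i=0
  ..#|#  b1=1 t=0,i=2
  ...|.  b0=0 t=1,i=4
  bits 10011010 = 154

154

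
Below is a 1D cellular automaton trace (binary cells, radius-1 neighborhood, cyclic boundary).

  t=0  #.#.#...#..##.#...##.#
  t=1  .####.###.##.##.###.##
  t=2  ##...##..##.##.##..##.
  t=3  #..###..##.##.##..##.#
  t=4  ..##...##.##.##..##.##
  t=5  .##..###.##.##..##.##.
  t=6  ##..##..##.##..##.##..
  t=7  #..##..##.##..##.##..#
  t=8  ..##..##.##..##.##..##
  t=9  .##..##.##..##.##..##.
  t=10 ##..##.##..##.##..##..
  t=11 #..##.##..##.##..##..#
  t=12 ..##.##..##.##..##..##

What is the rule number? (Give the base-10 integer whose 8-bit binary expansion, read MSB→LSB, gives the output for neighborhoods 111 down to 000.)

  nb ###: next=.  (t=1,i=2, bit7=0)
  nb ##.: next=.  (t=0,i=0, bit6=0)
  nb #.#: next=#  (t=0,i=1, bit5=1)
  nb #..: next=.  (t=0,i=5, bit4=0)
  nb .##: next=#  (t=0,i=11, bit3=1)
  nb .#.: next=#  (t=0,i=2, bit2=1)
  nb ..#: next=#  (t=0,i=7, bit1=1)
  nb ...: next=#  (t=0,i=6, bit0=1)
  bits 00101111 = 47

47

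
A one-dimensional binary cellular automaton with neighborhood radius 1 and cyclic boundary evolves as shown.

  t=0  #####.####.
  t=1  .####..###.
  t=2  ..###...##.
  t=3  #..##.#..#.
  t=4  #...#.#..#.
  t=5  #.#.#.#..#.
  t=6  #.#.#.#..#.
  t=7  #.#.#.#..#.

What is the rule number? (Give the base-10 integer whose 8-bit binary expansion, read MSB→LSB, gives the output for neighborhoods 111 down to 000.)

197

  [7] ### => #  t=0,i=1
  [6] ##. => #  t=0,i=4
  [5] #.# => .  t=0,i=5
  [4] #.. => .  t=1,i=5
  [3] .## => .  t=0,i=0
  [2] .#. => #  t=3,i=0
  [1] ..# => .  t=1,i=0
  [0] ... => #  t=2,i=0
  bits 11000101 = 197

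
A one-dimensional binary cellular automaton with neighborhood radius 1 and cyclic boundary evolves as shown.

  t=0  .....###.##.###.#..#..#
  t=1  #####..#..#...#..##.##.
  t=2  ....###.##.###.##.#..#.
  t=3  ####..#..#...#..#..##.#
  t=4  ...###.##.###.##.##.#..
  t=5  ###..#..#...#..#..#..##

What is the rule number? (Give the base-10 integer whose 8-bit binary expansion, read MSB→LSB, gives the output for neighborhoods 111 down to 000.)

83

  nb ###: next=.  (t=0,i=6, bit7=0)
  nb ##.: next=#  (t=0,i=7, bit6=1)
  nb #.#: next=.  (t=0,i=8, bit5=0)
  nb #..: next=#  (t=0,i=0, bit4=1)
  nb .##: next=.  (t=0,i=5, bit3=0)
  nb .#.: next=.  (t=0,i=16, bit2=0)
  nb ..#: next=#  (t=0,i=4, bit1=1)
  nb ...: next=#  (t=0,i=1, bit0=1)
  bits 01010011 = 83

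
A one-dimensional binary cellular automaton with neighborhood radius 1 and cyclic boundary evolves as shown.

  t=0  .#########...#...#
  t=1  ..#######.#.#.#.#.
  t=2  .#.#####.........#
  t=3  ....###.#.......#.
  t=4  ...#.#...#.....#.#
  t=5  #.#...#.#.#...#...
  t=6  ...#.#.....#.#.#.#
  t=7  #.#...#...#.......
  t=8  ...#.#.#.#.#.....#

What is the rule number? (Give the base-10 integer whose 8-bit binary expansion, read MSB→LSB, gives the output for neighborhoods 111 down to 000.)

  ###|#  b7=1 t=0,i=2
  ##.|.  b6=0 t=0,i=9
  #.#|.  b5=0 t=0,i=0
  #..|#  b4=1 t=0,i=10
  .##|.  b3=0 t=0,i=1
  .#.|.  b2=0 t=0,i=13
  ..#|#  b1=1 t=0,i=12
  ...|.  b0=0 t=0,i=11
  bits 10010010 = 146

146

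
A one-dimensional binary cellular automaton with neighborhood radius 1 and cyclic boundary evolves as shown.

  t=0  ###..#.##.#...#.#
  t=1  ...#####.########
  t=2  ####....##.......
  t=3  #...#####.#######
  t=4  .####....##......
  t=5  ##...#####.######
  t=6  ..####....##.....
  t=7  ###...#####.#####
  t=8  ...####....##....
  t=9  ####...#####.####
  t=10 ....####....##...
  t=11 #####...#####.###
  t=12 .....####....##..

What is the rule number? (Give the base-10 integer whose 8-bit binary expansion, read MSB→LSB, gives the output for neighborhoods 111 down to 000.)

  ### -> .   bit 7 = 0  t=0,i=0
  ##. -> .   bit 6 = 0  t=0,i=2
  #.# -> #   bit 5 = 1  t=0,i=6
  #.. -> #   bit 4 = 1  t=0,i=3
  .## -> #   bit 3 = 1  t=0,i=7
  .#. -> #   bit 2 = 1  t=0,i=5
  ..# -> #   bit 1 = 1  t=0,i=4
  ... -> #   bit 0 = 1  t=0,i=12
  bits 00111111 = 63

63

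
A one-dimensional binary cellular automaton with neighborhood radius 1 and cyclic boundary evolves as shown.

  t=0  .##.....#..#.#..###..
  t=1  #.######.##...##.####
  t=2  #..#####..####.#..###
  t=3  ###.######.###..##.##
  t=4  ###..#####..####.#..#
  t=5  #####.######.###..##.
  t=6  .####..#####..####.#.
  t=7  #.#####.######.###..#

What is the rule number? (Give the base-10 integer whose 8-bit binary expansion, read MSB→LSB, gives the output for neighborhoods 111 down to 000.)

211

  nb ###: next=#  (t=0,i=17, bit7=1)
  nb ##.: next=#  (t=0,i=2, bit6=1)
  nb #.#: next=.  (t=0,i=12, bit5=0)
  nb #..: next=#  (t=0,i=3, bit4=1)
  nb .##: next=.  (t=0,i=1, bit3=0)
  nb .#.: next=.  (t=0,i=8, bit2=0)
  nb ..#: next=#  (t=0,i=0, bit1=1)
  nb ...: next=#  (t=0,i=4, bit0=1)
  bits 11010011 = 211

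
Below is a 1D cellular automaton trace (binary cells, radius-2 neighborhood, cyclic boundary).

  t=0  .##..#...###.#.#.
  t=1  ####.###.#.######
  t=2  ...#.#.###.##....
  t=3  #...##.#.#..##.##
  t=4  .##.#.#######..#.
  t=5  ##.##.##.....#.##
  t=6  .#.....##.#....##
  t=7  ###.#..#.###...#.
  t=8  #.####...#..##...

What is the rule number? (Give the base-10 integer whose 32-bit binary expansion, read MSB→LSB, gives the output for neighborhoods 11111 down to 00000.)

  [31] ##### => .  t=1,i=0
  [30] ####. => .  t=1,i=2
  [29] ###.# => #  t=0,i=11
  [28] ###.. => .  t=3,i=0
  [27] ##.## => .  t=1,i=4
  [26] ##.#. => #  t=0,i=12
  [25] ##..# => #  t=0,i=3
  [24] ##... => #  t=2,i=13
  [23] #.### => #  t=1,i=5
  [22] #.##. => .  t=2,i=11
  [21] #.#.# => #  t=0,i=13
  [20] #.#.. => #  t=0,i=15
  [19] #..## => #  t=0,i=0
  [18] #..#. => .  t=0,i=4
  [17] #...# => #  t=0,i=7
  [16] #.... => .  t=2,i=14
  [15] .#### => #  t=1,i=12
  [14] .###. => .  t=0,i=10
  [13] .##.# => .  t=3,i=5
  [12] .##.. => #  t=0,i=2
  [11] .#.## => .  t=1,i=10
  [10] .#.#. => #  t=0,i=14
  [9] .#..# => #  t=0,i=16
  [8] .#... => #  t=0,i=6
  [7] ..### => #  t=0,i=9
  [6] ..##. => #  t=0,i=1
  [5] ..#.# => .  t=2,i=3
  [4] ..#.. => #  t=0,i=5
  [3] ...## => .  t=0,i=8
  [2] ...#. => .  t=2,i=2
  [1] ....# => .  t=2,i=1
  [0] ..... => #  t=2,i=0
  bits 00100111101110101001011111010001 = 666539985

666539985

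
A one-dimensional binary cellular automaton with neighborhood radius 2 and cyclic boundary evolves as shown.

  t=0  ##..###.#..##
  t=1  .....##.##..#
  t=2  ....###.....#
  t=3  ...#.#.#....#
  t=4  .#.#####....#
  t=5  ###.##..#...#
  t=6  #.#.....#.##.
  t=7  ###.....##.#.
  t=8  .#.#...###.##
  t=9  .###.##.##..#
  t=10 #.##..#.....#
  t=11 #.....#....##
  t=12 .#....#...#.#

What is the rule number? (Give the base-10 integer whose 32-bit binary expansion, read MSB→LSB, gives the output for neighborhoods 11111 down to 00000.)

  ##### -> #   bit 31 = 1  t=4,i=5
  ####. -> .   bit 30 = 0  t=0,i=0
  ###.# -> #   bit 29 = 1  t=0,i=6
  ###.. -> .   bit 28 = 0  t=0,i=1
  ##.## -> .   bit 27 = 0  t=1,i=7
  ##.#. -> .   bit 26 = 0  t=0,i=7
  ##..# -> .   bit 25 = 0  t=0,i=2
  ##... -> #   bit 24 = 1  t=2,i=7
  #.### -> .   bit 23 = 0  t=4,i=3
  #.##. -> .   bit 22 = 0  t=1,i=8
  #.#.# -> #   bit 21 = 1  t=3,i=5
  #.#.. -> #   bit 20 = 1  t=0,i=8
  #..## -> .   bit 19 = 0  t=0,i=3
  #..#. -> .   bit 18 = 0  t=1,i=11
  #...# -> #   bit 17 = 1  t=3,i=1
  #.... -> .   bit 16 = 0  t=1,i=1
  .#### -> #   bit 15 = 1  t=0,i=12
  .###. -> #   bit 14 = 1  t=0,i=5
  .##.# -> #   bit 13 = 1  t=1,i=6
  .##.. -> .   bit 12 = 0  t=1,i=9
  .#.## -> #   bit 11 = 1  t=4,i=2
  .#.#. -> #   bit 10 = 1  t=3,i=4
  .#..# -> #   bit 9 = 1  t=0,i=9
  .#... -> .   bit 8 = 0  t=1,i=0
  ..### -> .   bit 7 = 0  t=0,i=4
  ..##. -> #   bit 6 = 1  t=1,i=5
  ..#.# -> #   bit 5 = 1  t=3,i=3
  ..#.. -> #   bit 4 = 1  t=1,i=12
  ...## -> #   bit 3 = 1  t=1,i=4
  ...#. -> .   bit 2 = 0  t=2,i=11
  ....# -> .   bit 1 = 0  t=1,i=3
  ..... -> .   bit 0 = 0  t=1,i=2
  bits 10100001001100101110111001111000 = 2704469624

2704469624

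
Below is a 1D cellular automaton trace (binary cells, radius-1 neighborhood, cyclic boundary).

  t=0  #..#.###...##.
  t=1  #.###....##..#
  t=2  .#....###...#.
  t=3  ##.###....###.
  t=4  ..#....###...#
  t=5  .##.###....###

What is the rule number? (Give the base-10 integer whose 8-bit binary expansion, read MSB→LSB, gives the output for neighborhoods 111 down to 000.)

  [7] ### => .  t=0,i=6
  [6] ##. => .  t=0,i=7
  [5] #.# => #  t=0,i=4
  [4] #.. => .  t=0,i=1
  [3] .## => .  t=0,i=5
  [2] .#. => #  t=0,i=0
  [1] ..# => #  t=0,i=2
  [0] ... => #  t=0,i=9
  bits 00100111 = 39

39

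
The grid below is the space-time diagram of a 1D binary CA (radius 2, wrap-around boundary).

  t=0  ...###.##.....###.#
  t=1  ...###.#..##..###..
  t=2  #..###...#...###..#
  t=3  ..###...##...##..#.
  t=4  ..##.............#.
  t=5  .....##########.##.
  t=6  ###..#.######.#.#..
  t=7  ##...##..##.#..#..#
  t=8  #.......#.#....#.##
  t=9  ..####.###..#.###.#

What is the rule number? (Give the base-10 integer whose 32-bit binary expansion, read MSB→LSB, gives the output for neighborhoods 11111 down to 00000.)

  #####|#  b31=1 t=5,i=7
  ####.|.  b30=0 t=5,i=13
  ###.#|#  b29=1 t=0,i=5
  ###..|.  b28=0 t=1,i=16
  ##.##|.  b27=0 t=0,i=6
  ##.#.|.  b26=0 t=0,i=17
  ##..#|.  b25=0 t=1,i=12
  ##...|.  b24=0 t=0,i=9
  #.###|.  b23=0 t=6,i=7
  #.##.|#  b22=1 t=0,i=7
  #.#.#|.  b21=0 t=6,i=14
  #.#..|.  b20=0 t=0,i=18
  #..##|#  b19=1 t=1,i=9
  #..#.|.  b18=0 t=3,i=16
  #...#|.  b17=0 t=0,i=1
  #....|#  b16=1 t=0,i=10
  .####|.  b15=0 t=5,i=6
  .###.|#  b14=1 t=0,i=4
  .##.#|#  b13=1 t=7,i=10
  .##..|.  b12=0 t=0,i=8
  .#.##|#  b11=1 t=6,i=6
  .#.#.|#  b10=1 t=6,i=15
  .#..#|.  b9=0 t=1,i=8
  .#...|.  b8=0 t=0,i=0
  ..###|#  b7=1 t=0,i=3
  ..##.|.  b6=0 t=1,i=10
  ..#.#|#  b5=1 t=6,i=5
  ..#..|#  b4=1 t=2,i=9
  ...##|.  b3=0 t=0,i=2
  ...#.|#  b2=1 t=2,i=8
  ....#|.  b1=0 t=0,i=12
  .....|#  b0=1 t=0,i=11
  bits 10100000010010010110110010110101 = 2689166517

2689166517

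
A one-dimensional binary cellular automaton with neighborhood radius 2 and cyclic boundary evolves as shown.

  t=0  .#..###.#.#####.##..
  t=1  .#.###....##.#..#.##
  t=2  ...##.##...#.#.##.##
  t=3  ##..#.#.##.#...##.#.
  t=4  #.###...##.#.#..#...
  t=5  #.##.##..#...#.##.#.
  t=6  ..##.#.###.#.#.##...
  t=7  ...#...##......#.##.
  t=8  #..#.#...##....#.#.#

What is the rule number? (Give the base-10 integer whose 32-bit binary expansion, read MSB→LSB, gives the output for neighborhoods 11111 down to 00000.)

  [31] ##### => .  t=0,i=12
  [30] ####. => #  t=0,i=13
  [29] ###.# => .  t=0,i=6
  [28] ###.. => .  t=1,i=5
  [27] ##.## => .  t=0,i=15
  [26] ##.#. => .  t=0,i=7
  [25] ##..# => #  t=3,i=2
  [24] ##... => #  t=0,i=18
  [23] #.### => #  t=0,i=10
  [22] #.##. => #  t=0,i=16
  [21] #.#.# => .  t=0,i=8
  [20] #.#.. => #  t=1,i=13
  [19] #..## => #  t=0,i=3
  [18] #..#. => #  t=1,i=15
  [17] #...# => #  t=0,i=19
  [16] #.... => #  t=1,i=7
  [15] .#### => #  t=0,i=11
  [14] .###. => #  t=0,i=5
  [13] .##.# => #  t=1,i=11
  [12] .##.. => .  t=0,i=17
  [11] .#.## => .  t=0,i=9
  [10] .#.#. => .  t=2,i=12
  [9] .#..# => .  t=0,i=2
  [8] .#... => .  t=3,i=12
  [7] ..### => #  t=0,i=4
  [6] ..##. => .  t=1,i=10
  [5] ..#.# => #  t=1,i=16
  [4] ..#.. => #  t=0,i=1
  [3] ...## => .  t=1,i=9
  [2] ...#. => .  t=0,i=0
  [1] ....# => .  t=1,i=8
  [0] ..... => .  t=6,i=19
  bits 01000011110111111110000010110000 = 1138745520

1138745520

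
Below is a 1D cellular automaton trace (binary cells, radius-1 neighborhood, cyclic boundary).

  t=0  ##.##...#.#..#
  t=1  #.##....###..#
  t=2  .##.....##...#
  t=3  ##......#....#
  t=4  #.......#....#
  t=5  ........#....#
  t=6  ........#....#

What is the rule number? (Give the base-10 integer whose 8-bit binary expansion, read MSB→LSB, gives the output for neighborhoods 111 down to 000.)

  nb ###: next=#  (t=0,i=0, bit7=1)
  nb ##.: next=.  (t=0,i=1, bit6=0)
  nb #.#: next=#  (t=0,i=2, bit5=1)
  nb #..: next=.  (t=0,i=5, bit4=0)
  nb .##: next=#  (t=0,i=3, bit3=1)
  nb .#.: next=#  (t=0,i=8, bit2=1)
  nb ..#: next=.  (t=0,i=7, bit1=0)
  nb ...: next=.  (t=0,i=6, bit0=0)
  bits 10101100 = 172

172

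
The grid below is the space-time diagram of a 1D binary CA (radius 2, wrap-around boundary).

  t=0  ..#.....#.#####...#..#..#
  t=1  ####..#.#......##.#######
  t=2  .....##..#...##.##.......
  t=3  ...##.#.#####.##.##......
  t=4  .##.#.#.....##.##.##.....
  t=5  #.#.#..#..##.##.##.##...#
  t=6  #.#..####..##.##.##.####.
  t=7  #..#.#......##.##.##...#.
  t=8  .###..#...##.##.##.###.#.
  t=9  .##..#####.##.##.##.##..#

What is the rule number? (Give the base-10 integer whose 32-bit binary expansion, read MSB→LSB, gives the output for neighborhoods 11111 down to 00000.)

  nb #####: next=.  (t=0,i=12, bit31=0)
  nb ####.: next=.  (t=0,i=13, bit30=0)
  nb ###.#: next=#  (t=3,i=12, bit29=1)
  nb ###..: next=.  (t=0,i=14, bit28=0)
  nb ##.##: next=#  (t=1,i=17, bit27=1)
  nb ##.#.: next=.  (t=3,i=5, bit26=0)
  nb ##..#: next=.  (t=1,i=4, bit25=0)
  nb ##...: next=#  (t=0,i=15, bit24=1)
  nb #.###: next=.  (t=0,i=10, bit23=0)
  nb #.##.: next=.  (t=2,i=16, bit22=0)
  nb #.#.#: next=#  (t=3,i=6, bit21=1)
  nb #.#..: next=.  (t=1,i=8, bit20=0)
  nb #..##: next=.  (t=5,i=9, bit19=0)
  nb #..#.: next=#  (t=0,i=1, bit18=1)
  nb #...#: next=#  (t=0,i=16, bit17=1)
  nb #....: next=.  (t=0,i=4, bit16=0)
  nb .####: next=.  (t=0,i=11, bit15=0)
  nb .###.: next=#  (t=8,i=2, bit14=1)
  nb .##.#: next=#  (t=1,i=16, bit13=1)
  nb .##..: next=#  (t=2,i=6, bit12=1)
  nb .#.##: next=.  (t=0,i=9, bit11=0)
  nb .#.#.: next=.  (t=1,i=7, bit10=0)
  nb .#..#: next=#  (t=0,i=0, bit9=1)
  nb .#...: next=#  (t=0,i=3, bit8=1)
  nb ..###: next=#  (t=6,i=5, bit7=1)
  nb ..##.: next=.  (t=1,i=15, bit6=0)
  nb ..#.#: next=#  (t=0,i=8, bit5=1)
  nb ..#..: next=#  (t=0,i=2, bit4=1)
  nb ...##: next=#  (t=1,i=14, bit3=1)
  nb ...#.: next=.  (t=0,i=7, bit2=0)
  nb ....#: next=#  (t=0,i=6, bit1=1)
  nb .....: next=.  (t=0,i=5, bit0=0)
  bits 00101001001001100111001110111010 = 690385850

690385850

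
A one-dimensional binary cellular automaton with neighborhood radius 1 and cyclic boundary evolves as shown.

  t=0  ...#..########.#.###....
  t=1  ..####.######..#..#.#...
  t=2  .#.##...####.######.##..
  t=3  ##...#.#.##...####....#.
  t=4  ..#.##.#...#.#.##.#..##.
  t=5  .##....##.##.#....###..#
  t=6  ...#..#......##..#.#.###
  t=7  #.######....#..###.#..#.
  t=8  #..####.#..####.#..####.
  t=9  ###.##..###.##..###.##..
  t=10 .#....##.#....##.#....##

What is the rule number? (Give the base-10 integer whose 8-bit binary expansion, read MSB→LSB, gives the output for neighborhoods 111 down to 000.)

150

  [7] ### => #  t=0,i=7
  [6] ##. => .  t=0,i=13
  [5] #.# => .  t=0,i=14
  [4] #.. => #  t=0,i=4
  [3] .## => .  t=0,i=6
  [2] .#. => #  t=0,i=3
  [1] ..# => #  t=0,i=2
  [0] ... => .  t=0,i=0
  bits 10010110 = 150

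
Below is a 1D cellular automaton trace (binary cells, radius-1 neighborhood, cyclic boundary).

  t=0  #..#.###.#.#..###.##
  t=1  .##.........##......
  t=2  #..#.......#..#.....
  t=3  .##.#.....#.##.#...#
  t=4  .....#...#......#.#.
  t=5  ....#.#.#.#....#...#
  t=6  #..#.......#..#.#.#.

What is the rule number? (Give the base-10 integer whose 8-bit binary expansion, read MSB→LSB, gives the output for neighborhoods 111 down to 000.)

  ###|.  b7=0 t=0,i=6
  ##.|.  b6=0 t=0,i=0
  #.#|.  b5=0 t=0,i=4
  #..|#  b4=1 t=0,i=1
  .##|.  b3=0 t=0,i=5
  .#.|.  b2=0 t=0,i=3
  ..#|#  b1=1 t=0,i=2
  ...|.  b0=0 t=1,i=4
  bits 00010010 = 18

18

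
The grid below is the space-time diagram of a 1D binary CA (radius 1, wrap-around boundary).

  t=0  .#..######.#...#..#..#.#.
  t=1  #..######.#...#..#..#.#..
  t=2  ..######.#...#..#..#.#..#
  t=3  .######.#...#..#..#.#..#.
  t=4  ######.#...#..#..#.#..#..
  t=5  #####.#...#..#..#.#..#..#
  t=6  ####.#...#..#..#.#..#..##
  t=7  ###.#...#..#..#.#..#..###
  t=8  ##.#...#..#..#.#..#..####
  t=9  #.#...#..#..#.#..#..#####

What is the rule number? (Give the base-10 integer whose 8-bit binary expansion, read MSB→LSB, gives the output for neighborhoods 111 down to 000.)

170

  nb ###: next=#  (t=0,i=5, bit7=1)
  nb ##.: next=.  (t=0,i=9, bit6=0)
  nb #.#: next=#  (t=0,i=10, bit5=1)
  nb #..: next=.  (t=0,i=2, bit4=0)
  nb .##: next=#  (t=0,i=4, bit3=1)
  nb .#.: next=.  (t=0,i=1, bit2=0)
  nb ..#: next=#  (t=0,i=0, bit1=1)
  nb ...: next=.  (t=0,i=13, bit0=0)
  bits 10101010 = 170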